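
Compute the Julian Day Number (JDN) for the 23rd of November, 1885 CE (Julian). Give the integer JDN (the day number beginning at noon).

In the Gregorian calendar the same day is 5 December 1885.
JDN 2400001 is 17 November 1858 CE (Gregorian), MJD 0; the target day is +9880 days from there, so JDN = 2409881.

2409881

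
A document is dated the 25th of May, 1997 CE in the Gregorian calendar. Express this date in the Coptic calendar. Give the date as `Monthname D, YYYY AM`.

Both dates share Julian Day Number 2450594; in the Coptic calendar that is 17 Pashons 1713 AM.

Pashons 17, 1713 AM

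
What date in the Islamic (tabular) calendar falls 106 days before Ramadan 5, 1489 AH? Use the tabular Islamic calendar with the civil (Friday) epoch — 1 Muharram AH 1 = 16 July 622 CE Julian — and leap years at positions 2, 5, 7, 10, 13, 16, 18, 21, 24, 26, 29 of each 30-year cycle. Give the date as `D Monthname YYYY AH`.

The starting date is JDN 2475978; 2475978 − 106 = 2475872.
JDN 2475872 corresponds to 17 Jumada al-Awwal 1489 AH.

17 Jumada al-Awwal 1489 AH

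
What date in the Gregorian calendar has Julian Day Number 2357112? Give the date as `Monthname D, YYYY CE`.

JDN 2451545 is 1 Jan 2000; 2357112 is −94433 days from there.

June 14, 1741 CE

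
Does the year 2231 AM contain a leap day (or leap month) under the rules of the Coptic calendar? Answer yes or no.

2231 mod 4 = 3; in the Coptic calendar a year is leap when year mod 4 = 3, so it is a leap year.

yes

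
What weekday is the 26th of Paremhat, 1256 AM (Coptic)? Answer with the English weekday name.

Equivalently 1 April 1540 Gregorian, JDN 2283624.
2283624 ≡ 0 (mod 7); counting from Monday = 0 gives Monday.

Monday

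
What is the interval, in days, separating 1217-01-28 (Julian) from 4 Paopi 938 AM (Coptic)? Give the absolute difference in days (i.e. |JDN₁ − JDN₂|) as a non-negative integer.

1707

First date → JDN 2165595; second date → JDN 2167302.
The interval is |2165595 − 2167302| = 1707 days.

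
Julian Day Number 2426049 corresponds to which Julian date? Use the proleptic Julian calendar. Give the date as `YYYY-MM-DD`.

1930-02-28

The Gregorian equivalent of JDN 2426049 is 13 March 1930.
In the Julian calendar that day is 1930-02-28.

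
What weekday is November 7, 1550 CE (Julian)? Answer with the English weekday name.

Friday

In the proleptic Gregorian calendar this is 17 November 1550 (JDN 2287506).
2287506 ≡ 4 (mod 7); counting from Monday = 0 gives Friday.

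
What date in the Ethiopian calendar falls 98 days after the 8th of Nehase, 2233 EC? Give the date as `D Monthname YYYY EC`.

11 Hidar 2234 EC

Counting 98 days forward from JDN 2539796 reaches JDN 2539894, which is 11 Hidar 2234 EC.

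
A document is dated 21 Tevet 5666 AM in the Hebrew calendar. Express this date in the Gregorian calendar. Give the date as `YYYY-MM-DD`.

Julian Day Number of the source date = 2417229.
Converting JDN 2417229 to the Gregorian calendar gives 18 January 1906 CE.

1906-01-18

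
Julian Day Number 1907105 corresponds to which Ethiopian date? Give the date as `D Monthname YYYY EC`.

20 Ginbot 501 EC

The proleptic Gregorian equivalent of JDN 1907105 is 17 May 509.
In the Ethiopian calendar that day is 20 Ginbot 501 EC.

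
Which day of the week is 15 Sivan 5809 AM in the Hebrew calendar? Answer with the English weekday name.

Tuesday

This is JDN 2469608 (15 June 2049 Gregorian).
Since JDN mod 7 = 1 (0 = Monday), the day is Tuesday.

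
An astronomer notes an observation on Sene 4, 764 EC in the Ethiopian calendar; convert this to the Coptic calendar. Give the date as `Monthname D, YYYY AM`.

Paoni 4, 488 AM

Julian Day Number of the source date = 2003180.
Converting JDN 2003180 to the Coptic calendar gives 4 Paoni 488 AM.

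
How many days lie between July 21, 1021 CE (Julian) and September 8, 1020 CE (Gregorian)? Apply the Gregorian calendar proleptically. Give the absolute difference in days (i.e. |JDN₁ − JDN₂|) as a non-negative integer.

First date → JDN 2094180; second date → JDN 2093858.
The interval is |2094180 − 2093858| = 322 days.

322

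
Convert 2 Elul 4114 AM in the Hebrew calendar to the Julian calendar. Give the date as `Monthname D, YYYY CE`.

August 8, 354 CE

The source date corresponds to 9 August 354 in the proleptic Gregorian calendar (JDN 1850576).
That day falls on 8 August 354 CE in the Julian calendar.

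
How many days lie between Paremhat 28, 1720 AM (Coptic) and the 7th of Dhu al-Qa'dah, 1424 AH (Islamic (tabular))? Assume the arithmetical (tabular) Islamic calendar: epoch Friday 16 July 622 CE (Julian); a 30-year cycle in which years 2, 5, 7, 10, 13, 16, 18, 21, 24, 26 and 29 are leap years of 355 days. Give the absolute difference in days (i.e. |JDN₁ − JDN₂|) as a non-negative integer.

JDN of the first date = 2453102.
JDN of the second date = 2453005.
|2453005 − 2453102| = 97.

97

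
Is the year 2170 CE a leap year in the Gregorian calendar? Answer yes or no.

2170 is not divisible by 4, so it is a common year.

no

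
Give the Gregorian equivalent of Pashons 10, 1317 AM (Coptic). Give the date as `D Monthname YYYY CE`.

Both dates share Julian Day Number 2305948; in the Gregorian calendar that is 15 May 1601 CE.

15 May 1601 CE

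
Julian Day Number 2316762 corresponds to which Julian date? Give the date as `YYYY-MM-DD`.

The Gregorian equivalent of JDN 2316762 is 23 December 1630.
In the Julian calendar that day is 1630-12-13.

1630-12-13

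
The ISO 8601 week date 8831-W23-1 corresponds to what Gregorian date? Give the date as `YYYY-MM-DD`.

ISO week 1 of 8831 is the week containing the first Thursday of 8831.
Week 23, day 1 (Monday) lands on 8831-06-02.

8831-06-02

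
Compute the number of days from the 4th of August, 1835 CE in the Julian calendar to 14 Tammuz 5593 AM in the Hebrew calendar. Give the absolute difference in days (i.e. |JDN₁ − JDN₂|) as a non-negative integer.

JDN of the first date = 2391507.
JDN of the second date = 2390731.
|2390731 − 2391507| = 776.

776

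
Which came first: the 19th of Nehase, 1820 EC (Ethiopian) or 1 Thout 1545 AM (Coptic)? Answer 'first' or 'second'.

The two dates have Julian Day Numbers 2388959 and 2388976 respectively.
Since 2388959 < 2388976, the first date comes first.

first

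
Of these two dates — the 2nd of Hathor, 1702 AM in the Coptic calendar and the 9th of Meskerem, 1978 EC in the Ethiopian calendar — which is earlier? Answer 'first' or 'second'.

second

Converting both to JDN: 2446381 vs 2446328; the smaller is the second.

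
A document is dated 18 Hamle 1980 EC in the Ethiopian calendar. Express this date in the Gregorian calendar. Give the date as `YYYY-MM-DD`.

Both dates share Julian Day Number 2447368; in the Gregorian calendar that is 25 July 1988 CE.

1988-07-25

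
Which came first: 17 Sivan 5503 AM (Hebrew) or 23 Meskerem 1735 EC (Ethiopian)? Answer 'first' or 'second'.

The two dates have Julian Day Numbers 2357837 and 2357586 respectively.
Since 2357586 < 2357837, the second date comes first.

second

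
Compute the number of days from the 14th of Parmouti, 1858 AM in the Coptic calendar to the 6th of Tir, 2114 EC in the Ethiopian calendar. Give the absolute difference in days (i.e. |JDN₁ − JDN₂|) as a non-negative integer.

7403

JDN of the first date = 2503522.
JDN of the second date = 2496119.
|2496119 − 2503522| = 7403.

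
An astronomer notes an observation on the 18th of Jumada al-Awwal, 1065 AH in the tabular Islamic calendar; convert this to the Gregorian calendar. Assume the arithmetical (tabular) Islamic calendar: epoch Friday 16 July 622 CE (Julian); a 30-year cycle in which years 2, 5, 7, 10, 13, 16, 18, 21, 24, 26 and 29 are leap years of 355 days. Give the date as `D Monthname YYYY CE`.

Julian Day Number of the source date = 2325621.
Converting JDN 2325621 to the Gregorian calendar gives 26 March 1655 CE.

26 March 1655 CE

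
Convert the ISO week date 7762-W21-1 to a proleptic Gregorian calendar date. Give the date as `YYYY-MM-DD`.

7762-05-24

ISO week 1 of 7762 is the week containing the first Thursday of 7762.
Week 21, day 1 (Monday) lands on 7762-05-24.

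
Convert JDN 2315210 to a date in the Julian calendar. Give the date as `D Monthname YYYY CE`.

The Gregorian equivalent of JDN 2315210 is 23 September 1626.
In the Julian calendar that day is 13 September 1626 CE.

13 September 1626 CE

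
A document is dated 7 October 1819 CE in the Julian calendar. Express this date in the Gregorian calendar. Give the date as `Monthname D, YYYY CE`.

At this point the Julian calendar is 12 days behind the Gregorian.
7 October 1819 Julian + 12 days → 19 October 1819 Gregorian.

October 19, 1819 CE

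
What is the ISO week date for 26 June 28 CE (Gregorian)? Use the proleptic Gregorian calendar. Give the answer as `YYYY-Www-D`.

0028-W26-1

The weekday is Monday (ISO weekday 1).
That Monday belongs to ISO week 26 of ISO year 28.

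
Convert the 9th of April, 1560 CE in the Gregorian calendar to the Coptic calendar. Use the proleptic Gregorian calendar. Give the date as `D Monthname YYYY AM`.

4 Parmouti 1276 AM

Both dates share Julian Day Number 2290937; in the Coptic calendar that is 4 Parmouti 1276 AM.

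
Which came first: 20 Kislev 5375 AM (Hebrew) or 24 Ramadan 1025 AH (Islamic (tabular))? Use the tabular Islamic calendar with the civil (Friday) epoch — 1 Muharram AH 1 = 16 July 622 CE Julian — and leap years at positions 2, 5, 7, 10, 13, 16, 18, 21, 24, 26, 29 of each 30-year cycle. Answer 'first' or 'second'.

The two dates have Julian Day Numbers 2310887 and 2311570 respectively.
Since 2310887 < 2311570, the first date comes first.

first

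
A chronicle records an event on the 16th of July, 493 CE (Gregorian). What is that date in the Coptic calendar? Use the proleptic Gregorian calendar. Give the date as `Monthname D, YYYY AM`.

Epip 21, 209 AM

Julian Day Number of the source date = 1901322.
Converting JDN 1901322 to the Coptic calendar gives 21 Epip 209 AM.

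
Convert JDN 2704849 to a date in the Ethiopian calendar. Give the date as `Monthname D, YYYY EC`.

Sene 28, 2685 EC

The Gregorian equivalent of JDN 2704849 is 10 July 2693.
In the Ethiopian calendar that day is Sene 28, 2685 EC.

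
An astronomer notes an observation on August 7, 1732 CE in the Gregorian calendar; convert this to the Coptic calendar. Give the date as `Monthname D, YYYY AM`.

Mesori 3, 1448 AM

Both dates share Julian Day Number 2353879; in the Coptic calendar that is 3 Mesori 1448 AM.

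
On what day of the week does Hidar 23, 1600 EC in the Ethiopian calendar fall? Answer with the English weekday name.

In the Gregorian calendar this is 30 November 1607 (JDN 2308338).
Since JDN mod 7 = 4 (0 = Monday), the day is Friday.

Friday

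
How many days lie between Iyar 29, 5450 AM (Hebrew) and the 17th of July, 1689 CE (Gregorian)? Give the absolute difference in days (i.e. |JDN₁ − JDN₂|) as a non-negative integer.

JDN of the first date = 2338448.
JDN of the second date = 2338153.
|2338153 − 2338448| = 295.

295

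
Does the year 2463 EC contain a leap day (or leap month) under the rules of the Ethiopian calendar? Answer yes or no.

2463 mod 4 = 3; in the Ethiopian calendar a year is leap when year mod 4 = 3, so it is a leap year.

yes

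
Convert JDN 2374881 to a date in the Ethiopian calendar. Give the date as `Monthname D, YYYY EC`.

Yekatit 1, 1782 EC

The Gregorian equivalent of JDN 2374881 is 6 February 1790.
In the Ethiopian calendar that day is Yekatit 1, 1782 EC.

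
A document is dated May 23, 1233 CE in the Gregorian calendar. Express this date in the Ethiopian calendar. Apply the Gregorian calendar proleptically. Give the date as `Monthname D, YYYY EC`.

Julian Day Number of the source date = 2171547.
Converting JDN 2171547 to the Ethiopian calendar gives 21 Ginbot 1225 EC.

Ginbot 21, 1225 EC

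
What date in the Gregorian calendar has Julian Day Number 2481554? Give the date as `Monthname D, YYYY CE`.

JDN 2451545 is 1 Jan 2000; 2481554 is +30009 days from there.

February 28, 2082 CE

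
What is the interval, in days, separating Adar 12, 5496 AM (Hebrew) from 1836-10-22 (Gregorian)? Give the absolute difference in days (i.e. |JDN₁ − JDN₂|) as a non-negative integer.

36765

First date → JDN 2355175; second date → JDN 2391940.
The interval is |2355175 − 2391940| = 36765 days.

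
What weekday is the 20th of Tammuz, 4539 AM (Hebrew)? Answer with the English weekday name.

Friday

In the proleptic Gregorian calendar this is 13 July 779 (JDN 2005777).
JDN 2005777 mod 7 = 4, and JDN 0 was a Monday, so this is a Friday.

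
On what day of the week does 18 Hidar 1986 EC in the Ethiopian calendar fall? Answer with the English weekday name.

This is JDN 2449319 (27 November 1993 Gregorian).
Since JDN mod 7 = 5 (0 = Monday), the day is Saturday.

Saturday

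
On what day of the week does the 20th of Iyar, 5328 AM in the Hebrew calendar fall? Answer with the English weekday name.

Tuesday

Equivalently 28 May 1568 Gregorian, JDN 2293908.
2293908 ≡ 1 (mod 7); counting from Monday = 0 gives Tuesday.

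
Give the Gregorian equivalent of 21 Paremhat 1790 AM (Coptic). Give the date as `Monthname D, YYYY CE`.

March 30, 2074 CE

Both dates share Julian Day Number 2478662; in the Gregorian calendar that is 30 March 2074 CE.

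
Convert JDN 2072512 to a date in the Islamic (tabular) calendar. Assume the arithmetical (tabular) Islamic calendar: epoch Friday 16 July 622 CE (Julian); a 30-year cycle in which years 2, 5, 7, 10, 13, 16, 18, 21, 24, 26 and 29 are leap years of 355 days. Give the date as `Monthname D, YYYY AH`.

Safar 15, 351 AH

JDN 2072512 is 30 March 962 in the proleptic Gregorian calendar.
In the tabular Islamic calendar that day is Safar 15, 351 AH.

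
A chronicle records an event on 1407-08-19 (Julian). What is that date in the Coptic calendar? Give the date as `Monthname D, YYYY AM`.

Both dates share Julian Day Number 2235195; in the Coptic calendar that is 26 Mesori 1123 AM.

Mesori 26, 1123 AM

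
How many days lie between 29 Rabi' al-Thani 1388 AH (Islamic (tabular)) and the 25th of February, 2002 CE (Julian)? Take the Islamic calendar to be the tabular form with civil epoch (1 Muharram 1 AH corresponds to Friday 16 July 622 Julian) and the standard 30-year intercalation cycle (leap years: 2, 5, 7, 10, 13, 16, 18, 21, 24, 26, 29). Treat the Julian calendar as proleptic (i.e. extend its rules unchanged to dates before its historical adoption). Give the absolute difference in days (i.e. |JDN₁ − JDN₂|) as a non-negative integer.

JDN of the first date = 2440064.
JDN of the second date = 2452344.
|2452344 − 2440064| = 12280.

12280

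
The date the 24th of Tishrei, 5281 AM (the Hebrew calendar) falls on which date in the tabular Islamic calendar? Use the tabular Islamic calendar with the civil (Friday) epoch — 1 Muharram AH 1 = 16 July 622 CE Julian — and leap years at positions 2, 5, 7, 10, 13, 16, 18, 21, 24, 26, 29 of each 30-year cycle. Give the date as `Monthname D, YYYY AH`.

Julian Day Number of the source date = 2276517.
Converting JDN 2276517 to the tabular Islamic calendar gives 23 Shawwal 926 AH.

Shawwal 23, 926 AH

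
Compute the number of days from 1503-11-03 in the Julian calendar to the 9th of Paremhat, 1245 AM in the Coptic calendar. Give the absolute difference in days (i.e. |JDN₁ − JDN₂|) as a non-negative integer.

9254

First date → JDN 2270335; second date → JDN 2279589.
The interval is |2270335 − 2279589| = 9254 days.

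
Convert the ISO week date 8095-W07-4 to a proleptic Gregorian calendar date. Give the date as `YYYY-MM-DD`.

ISO week 1 of 8095 is the week containing the first Thursday of 8095.
Week 7, day 4 (Thursday) lands on 8095-02-17.

8095-02-17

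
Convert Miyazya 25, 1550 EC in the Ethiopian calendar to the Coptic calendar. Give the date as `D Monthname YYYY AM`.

25 Parmouti 1274 AM

Both dates share Julian Day Number 2290227; in the Coptic calendar that is 25 Parmouti 1274 AM.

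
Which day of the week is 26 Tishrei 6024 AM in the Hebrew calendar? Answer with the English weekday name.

Equivalently 30 October 2263 Gregorian, JDN 2547906.
JDN 2547906 mod 7 = 4, and JDN 0 was a Monday, so this is a Friday.

Friday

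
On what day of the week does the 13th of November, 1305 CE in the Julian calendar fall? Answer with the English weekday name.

Saturday

Equivalently 21 November 1305 Gregorian, JDN 2198026.
2198026 ≡ 5 (mod 7); counting from Monday = 0 gives Saturday.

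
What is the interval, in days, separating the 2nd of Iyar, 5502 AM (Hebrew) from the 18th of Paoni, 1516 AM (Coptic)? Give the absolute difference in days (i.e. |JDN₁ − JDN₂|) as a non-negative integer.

JDN of the first date = 2357438.
JDN of the second date = 2378671.
|2378671 − 2357438| = 21233.

21233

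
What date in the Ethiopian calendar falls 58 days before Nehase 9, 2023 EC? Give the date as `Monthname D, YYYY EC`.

Counting 58 days back from JDN 2463094 reaches JDN 2463036, which is Sene 11, 2023 EC.

Sene 11, 2023 EC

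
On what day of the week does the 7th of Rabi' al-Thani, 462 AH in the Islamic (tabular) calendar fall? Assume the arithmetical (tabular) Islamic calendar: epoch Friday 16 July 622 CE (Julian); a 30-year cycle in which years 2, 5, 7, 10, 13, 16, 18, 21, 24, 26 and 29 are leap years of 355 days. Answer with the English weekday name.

This is JDN 2111898 (29 January 1070 Gregorian).
2111898 ≡ 5 (mod 7); counting from Monday = 0 gives Saturday.

Saturday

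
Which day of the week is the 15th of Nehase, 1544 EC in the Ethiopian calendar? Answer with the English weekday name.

In the proleptic Gregorian calendar this is 18 August 1552 (JDN 2288146).
2288146 ≡ 0 (mod 7); counting from Monday = 0 gives Monday.

Monday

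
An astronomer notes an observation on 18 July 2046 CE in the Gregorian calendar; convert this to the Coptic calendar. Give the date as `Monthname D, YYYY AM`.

Epip 11, 1762 AM

Both dates share Julian Day Number 2468545; in the Coptic calendar that is 11 Epip 1762 AM.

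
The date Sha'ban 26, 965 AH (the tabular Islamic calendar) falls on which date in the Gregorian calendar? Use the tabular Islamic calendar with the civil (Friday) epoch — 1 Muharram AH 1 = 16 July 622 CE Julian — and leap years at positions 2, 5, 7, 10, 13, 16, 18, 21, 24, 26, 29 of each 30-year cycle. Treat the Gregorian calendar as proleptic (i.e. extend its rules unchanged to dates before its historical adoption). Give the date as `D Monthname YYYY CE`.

Julian Day Number of the source date = 2290281.
Converting JDN 2290281 to the Gregorian calendar gives 23 June 1558 CE.

23 June 1558 CE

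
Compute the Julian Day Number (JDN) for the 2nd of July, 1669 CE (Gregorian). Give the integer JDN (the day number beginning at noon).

JDN 2400001 is 17 November 1858 CE (Gregorian), MJD 0; the target day is −69168 days from there, so JDN = 2330833.

2330833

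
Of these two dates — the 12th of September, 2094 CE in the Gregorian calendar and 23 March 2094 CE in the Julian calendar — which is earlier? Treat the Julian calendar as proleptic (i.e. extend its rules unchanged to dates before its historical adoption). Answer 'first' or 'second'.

second

Converting both to JDN: 2486133 vs 2485973; the smaller is the second.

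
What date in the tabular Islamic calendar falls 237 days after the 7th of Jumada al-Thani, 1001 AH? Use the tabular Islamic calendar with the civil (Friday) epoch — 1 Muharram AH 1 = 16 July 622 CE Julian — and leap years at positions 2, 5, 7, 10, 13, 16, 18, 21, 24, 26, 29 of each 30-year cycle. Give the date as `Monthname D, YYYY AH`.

Safar 8, 1002 AH

Counting 237 days forward from JDN 2302961 reaches JDN 2303198, which is Safar 8, 1002 AH.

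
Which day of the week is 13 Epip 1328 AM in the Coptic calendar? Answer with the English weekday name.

Tuesday

This is JDN 2310029 (17 July 1612 Gregorian).
JDN 2310029 mod 7 = 1, and JDN 0 was a Monday, so this is a Tuesday.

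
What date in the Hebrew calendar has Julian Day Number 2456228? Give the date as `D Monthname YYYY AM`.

11 Cheshvan 5773 AM

The Gregorian equivalent of JDN 2456228 is 27 October 2012.
In the Hebrew calendar that day is 11 Cheshvan 5773 AM.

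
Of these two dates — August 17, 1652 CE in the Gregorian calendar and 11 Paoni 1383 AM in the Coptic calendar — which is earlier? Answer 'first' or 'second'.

first

First date → JDN 2324670; second date → JDN 2330085.
JDN 2324670 < JDN 2330085, so the first date is earlier.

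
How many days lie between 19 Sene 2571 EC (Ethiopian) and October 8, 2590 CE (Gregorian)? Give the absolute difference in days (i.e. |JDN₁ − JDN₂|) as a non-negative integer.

4118

First date → JDN 2663201; second date → JDN 2667319.
The interval is |2663201 − 2667319| = 4118 days.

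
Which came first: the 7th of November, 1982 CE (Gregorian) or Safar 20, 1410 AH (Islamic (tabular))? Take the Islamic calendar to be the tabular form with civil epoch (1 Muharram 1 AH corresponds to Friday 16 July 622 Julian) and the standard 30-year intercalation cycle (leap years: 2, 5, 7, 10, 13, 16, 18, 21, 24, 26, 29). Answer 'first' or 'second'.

first

First date → JDN 2445281; second date → JDN 2447792.
JDN 2445281 < JDN 2447792, so the first date is earlier.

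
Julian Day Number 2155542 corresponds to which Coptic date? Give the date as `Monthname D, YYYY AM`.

Epip 27, 905 AM

The proleptic Gregorian equivalent of JDN 2155542 is 28 July 1189.
In the Coptic calendar that day is Epip 27, 905 AM.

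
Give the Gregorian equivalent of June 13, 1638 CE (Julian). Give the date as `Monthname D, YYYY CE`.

June 23, 1638 CE

The Julian–Gregorian offset here is 10 days (Julian trailing).
13 June 1638 Julian + 10 days → 23 June 1638 Gregorian.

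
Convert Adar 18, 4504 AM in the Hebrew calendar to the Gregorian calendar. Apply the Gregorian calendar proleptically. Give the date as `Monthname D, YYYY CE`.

March 11, 744 CE

Both dates share Julian Day Number 1992870; in the Gregorian calendar that is 11 March 744 CE.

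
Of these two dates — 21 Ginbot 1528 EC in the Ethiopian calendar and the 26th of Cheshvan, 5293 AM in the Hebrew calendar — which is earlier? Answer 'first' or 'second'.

Converting both to JDN: 2282218 vs 2280919; the smaller is the second.

second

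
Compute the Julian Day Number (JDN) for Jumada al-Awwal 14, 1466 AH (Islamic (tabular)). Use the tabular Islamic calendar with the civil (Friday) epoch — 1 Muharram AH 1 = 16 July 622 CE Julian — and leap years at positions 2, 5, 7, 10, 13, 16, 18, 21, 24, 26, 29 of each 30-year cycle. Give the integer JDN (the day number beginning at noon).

2467718

In the Gregorian calendar the same day is 12 April 2044.
JDN 2400001 is 17 November 1858 CE (Gregorian), MJD 0; the target day is +67717 days from there, so JDN = 2467718.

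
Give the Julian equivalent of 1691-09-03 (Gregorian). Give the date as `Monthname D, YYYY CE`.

August 24, 1691 CE

At this point the Julian calendar is 10 days behind the Gregorian.
3 September 1691 Gregorian − 10 days → 24 August 1691 Julian.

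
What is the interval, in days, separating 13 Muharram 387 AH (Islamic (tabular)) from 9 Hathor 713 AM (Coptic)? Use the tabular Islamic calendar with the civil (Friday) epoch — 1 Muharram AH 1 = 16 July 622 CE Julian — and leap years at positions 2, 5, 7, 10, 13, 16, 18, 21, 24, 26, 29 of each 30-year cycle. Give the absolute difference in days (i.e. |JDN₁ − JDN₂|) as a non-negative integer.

82

First date → JDN 2085238; second date → JDN 2085156.
The interval is |2085238 − 2085156| = 82 days.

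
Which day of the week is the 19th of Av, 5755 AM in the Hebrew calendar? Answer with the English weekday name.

This is JDN 2449945 (15 August 1995 Gregorian).
JDN 2449945 mod 7 = 1, and JDN 0 was a Monday, so this is a Tuesday.

Tuesday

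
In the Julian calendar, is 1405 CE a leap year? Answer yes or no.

no

1405 mod 4 = 1, so it is a common year in the Julian calendar.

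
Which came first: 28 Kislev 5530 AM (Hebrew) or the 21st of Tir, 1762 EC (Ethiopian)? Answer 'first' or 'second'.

Converting both to JDN: 2367535 vs 2367566; the smaller is the first.

first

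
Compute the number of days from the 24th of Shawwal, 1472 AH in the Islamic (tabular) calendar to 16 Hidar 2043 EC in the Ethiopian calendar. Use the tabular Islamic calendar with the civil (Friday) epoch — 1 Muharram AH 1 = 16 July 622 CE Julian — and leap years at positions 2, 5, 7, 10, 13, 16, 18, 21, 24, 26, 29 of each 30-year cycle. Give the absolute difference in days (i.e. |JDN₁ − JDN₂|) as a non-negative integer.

First date → JDN 2470002; second date → JDN 2470136.
The interval is |2470002 − 2470136| = 134 days.

134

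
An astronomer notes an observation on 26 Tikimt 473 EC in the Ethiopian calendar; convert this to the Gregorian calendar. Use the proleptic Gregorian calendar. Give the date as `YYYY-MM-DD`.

0480-10-24

Julian Day Number of the source date = 1896674.
Converting JDN 1896674 to the Gregorian calendar gives 24 October 480 CE.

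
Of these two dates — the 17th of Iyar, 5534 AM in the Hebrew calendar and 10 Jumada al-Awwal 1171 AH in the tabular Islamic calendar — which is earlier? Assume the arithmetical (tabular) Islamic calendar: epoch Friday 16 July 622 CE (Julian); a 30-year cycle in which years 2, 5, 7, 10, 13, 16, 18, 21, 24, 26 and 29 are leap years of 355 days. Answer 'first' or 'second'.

Converting both to JDN: 2369118 vs 2363176; the smaller is the second.

second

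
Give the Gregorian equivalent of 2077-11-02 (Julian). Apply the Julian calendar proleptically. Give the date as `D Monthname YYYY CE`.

For dates in this range the Gregorian date is 13 days ahead of the Julian.
2 November 2077 Julian + 13 days → 15 November 2077 Gregorian.

15 November 2077 CE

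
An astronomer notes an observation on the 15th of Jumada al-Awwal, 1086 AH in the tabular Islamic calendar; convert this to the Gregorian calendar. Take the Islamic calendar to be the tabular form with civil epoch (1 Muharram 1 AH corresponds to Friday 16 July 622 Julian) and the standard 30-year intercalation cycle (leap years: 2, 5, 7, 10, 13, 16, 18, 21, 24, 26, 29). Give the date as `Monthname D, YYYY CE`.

Both dates share Julian Day Number 2333060; in the Gregorian calendar that is 7 August 1675 CE.

August 7, 1675 CE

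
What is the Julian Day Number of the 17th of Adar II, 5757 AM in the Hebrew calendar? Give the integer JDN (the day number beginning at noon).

2450534

In the Gregorian calendar the same day is 26 March 1997.
JDN 2451545 is 1 January 2000 CE (Gregorian); the target day is −1011 days from there, so JDN = 2450534.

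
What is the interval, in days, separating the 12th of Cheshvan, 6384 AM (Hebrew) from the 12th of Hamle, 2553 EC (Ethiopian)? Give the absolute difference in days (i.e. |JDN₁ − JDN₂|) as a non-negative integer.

22742

First date → JDN 2679392; second date → JDN 2656650.
The interval is |2679392 − 2656650| = 22742 days.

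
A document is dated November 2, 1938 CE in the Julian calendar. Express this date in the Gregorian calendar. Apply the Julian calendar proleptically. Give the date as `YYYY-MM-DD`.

1938-11-15

At this point the Julian calendar is 13 days behind the Gregorian.
2 November 1938 Julian + 13 days → 15 November 1938 Gregorian.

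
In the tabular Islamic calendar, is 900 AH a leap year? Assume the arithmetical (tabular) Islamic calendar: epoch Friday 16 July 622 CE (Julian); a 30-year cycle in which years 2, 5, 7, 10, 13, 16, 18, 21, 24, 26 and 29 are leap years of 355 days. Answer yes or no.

no

Year 900 AH is year 30 of its 30-year cycle; leap positions are 2, 5, 7, 10, 13, 16, 18, 21, 24, 26, 29, so it is a common year (354 days).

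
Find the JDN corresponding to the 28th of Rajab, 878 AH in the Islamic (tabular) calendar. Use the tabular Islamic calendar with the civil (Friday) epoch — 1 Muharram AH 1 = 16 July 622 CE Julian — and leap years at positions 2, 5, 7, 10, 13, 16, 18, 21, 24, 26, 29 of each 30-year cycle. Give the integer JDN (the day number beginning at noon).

2259424

In the proleptic Gregorian calendar the same day is 28 December 1473.
JDN 2451545 is 1 January 2000 CE (Gregorian); the target day is −192121 days from there, so JDN = 2259424.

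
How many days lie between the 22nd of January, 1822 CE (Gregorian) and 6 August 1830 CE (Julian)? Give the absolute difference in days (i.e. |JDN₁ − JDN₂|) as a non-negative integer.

3130

JDN of the first date = 2386553.
JDN of the second date = 2389683.
|2389683 − 2386553| = 3130.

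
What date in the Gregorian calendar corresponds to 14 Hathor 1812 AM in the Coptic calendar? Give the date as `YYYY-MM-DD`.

Both dates share Julian Day Number 2486571; in the Gregorian calendar that is 24 November 2095 CE.

2095-11-24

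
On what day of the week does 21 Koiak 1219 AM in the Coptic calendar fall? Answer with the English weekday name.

Saturday

This is JDN 2270014 (27 December 1502 Gregorian).
JDN 2270014 mod 7 = 5, and JDN 0 was a Monday, so this is a Saturday.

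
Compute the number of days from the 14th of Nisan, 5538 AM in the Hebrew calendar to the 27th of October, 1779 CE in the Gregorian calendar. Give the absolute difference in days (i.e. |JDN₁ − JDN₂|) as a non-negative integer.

First date → JDN 2370562; second date → JDN 2371126.
The interval is |2370562 − 2371126| = 564 days.

564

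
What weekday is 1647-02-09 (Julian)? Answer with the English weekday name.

Tuesday

This is JDN 2322664 (19 February 1647 Gregorian).
Since JDN mod 7 = 1 (0 = Monday), the day is Tuesday.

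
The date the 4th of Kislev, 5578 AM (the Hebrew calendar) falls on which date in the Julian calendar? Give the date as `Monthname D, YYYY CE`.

November 1, 1817 CE

The source date corresponds to 13 November 1817 in the Gregorian calendar (JDN 2385022).
That day falls on 1 November 1817 CE in the Julian calendar.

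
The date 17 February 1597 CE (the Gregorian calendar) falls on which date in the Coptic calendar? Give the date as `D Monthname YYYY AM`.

13 Meshir 1313 AM

Julian Day Number of the source date = 2304400.
Converting JDN 2304400 to the Coptic calendar gives 13 Meshir 1313 AM.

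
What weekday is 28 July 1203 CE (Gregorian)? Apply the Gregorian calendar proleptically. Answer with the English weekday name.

JDN 2160655 mod 7 = 0, and JDN 0 was a Monday, so this is a Monday.

Monday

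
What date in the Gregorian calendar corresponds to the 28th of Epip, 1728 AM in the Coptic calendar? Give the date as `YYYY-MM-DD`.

2012-08-04

Both dates share Julian Day Number 2456144; in the Gregorian calendar that is 4 August 2012 CE.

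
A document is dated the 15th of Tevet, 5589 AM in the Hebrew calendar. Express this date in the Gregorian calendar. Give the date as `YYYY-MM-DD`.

Julian Day Number of the source date = 2389078.
Converting JDN 2389078 to the Gregorian calendar gives 21 December 1828 CE.

1828-12-21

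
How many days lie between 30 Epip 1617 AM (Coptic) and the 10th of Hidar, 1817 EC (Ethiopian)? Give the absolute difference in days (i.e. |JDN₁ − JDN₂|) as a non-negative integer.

28019

JDN of the first date = 2415603.
JDN of the second date = 2387584.
|2387584 − 2415603| = 28019.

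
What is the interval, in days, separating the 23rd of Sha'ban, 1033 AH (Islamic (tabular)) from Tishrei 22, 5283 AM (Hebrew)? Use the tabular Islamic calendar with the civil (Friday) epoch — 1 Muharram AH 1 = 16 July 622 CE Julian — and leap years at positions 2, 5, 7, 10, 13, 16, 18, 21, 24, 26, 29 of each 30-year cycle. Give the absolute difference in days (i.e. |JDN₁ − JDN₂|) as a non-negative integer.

37121

JDN of the first date = 2314375.
JDN of the second date = 2277254.
|2277254 − 2314375| = 37121.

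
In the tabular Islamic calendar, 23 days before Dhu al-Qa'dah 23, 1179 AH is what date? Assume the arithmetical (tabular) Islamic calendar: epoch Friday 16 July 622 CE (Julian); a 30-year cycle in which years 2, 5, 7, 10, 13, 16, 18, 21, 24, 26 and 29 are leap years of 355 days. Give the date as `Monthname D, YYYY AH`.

Shawwal 29, 1179 AH

Counting 23 days back from JDN 2366201 reaches JDN 2366178, which is Shawwal 29, 1179 AH.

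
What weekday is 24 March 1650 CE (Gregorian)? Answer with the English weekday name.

Thursday

2323793 ≡ 3 (mod 7); counting from Monday = 0 gives Thursday.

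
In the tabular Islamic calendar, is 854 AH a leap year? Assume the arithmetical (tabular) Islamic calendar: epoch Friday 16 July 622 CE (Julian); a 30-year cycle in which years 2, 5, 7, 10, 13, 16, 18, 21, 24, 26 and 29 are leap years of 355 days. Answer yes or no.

no

Year 854 AH is year 14 of its 30-year cycle; leap positions are 2, 5, 7, 10, 13, 16, 18, 21, 24, 26, 29, so it is a common year (354 days).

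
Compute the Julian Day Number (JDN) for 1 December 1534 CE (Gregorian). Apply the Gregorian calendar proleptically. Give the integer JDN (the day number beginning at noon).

2281676

JDN 2451545 is 1 January 2000 CE (Gregorian); the target day is −169869 days from there, so JDN = 2281676.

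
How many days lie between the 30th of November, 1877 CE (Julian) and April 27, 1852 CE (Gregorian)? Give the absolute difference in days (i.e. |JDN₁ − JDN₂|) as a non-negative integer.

First date → JDN 2406966; second date → JDN 2397606.
The interval is |2406966 − 2397606| = 9360 days.

9360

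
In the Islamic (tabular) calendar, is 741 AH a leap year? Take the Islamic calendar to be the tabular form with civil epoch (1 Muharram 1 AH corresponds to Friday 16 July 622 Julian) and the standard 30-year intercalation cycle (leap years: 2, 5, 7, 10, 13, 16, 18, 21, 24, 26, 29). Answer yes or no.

Year 741 AH is year 21 of its 30-year cycle; leap positions are 2, 5, 7, 10, 13, 16, 18, 21, 24, 26, 29, so it is a leap year (355 days).

yes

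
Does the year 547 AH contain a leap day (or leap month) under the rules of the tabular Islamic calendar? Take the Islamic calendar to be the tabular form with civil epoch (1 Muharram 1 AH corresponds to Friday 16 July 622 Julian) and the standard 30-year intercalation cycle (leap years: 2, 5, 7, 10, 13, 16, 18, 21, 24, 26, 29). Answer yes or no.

Year 547 AH is year 7 of its 30-year cycle; leap positions are 2, 5, 7, 10, 13, 16, 18, 21, 24, 26, 29, so it is a leap year (355 days).

yes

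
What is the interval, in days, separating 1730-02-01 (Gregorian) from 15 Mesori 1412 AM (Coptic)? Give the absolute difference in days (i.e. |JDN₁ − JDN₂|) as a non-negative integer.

12219

First date → JDN 2352961; second date → JDN 2340742.
The interval is |2352961 − 2340742| = 12219 days.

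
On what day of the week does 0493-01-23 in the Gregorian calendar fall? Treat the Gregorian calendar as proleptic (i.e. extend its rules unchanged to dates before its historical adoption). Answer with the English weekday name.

Friday

JDN 1901148 mod 7 = 4, and JDN 0 was a Monday, so this is a Friday.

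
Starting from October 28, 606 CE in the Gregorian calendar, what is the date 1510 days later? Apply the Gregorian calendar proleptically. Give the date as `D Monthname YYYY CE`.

16 December 610 CE

JDN of October 28, 606 CE = 1942697.
1942697 + 1510 = 1944207.
JDN 1944207 in the Gregorian calendar is 16 December 610 CE.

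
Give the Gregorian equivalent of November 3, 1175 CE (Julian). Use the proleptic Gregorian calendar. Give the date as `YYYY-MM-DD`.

At this point the Julian calendar is 7 days behind the Gregorian.
3 November 1175 Julian + 7 days → 10 November 1175 Gregorian.

1175-11-10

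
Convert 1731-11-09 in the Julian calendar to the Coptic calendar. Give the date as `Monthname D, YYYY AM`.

The source date corresponds to 20 November 1731 in the Gregorian calendar (JDN 2353618).
That day falls on 12 Hathor 1448 AM in the Coptic calendar.

Hathor 12, 1448 AM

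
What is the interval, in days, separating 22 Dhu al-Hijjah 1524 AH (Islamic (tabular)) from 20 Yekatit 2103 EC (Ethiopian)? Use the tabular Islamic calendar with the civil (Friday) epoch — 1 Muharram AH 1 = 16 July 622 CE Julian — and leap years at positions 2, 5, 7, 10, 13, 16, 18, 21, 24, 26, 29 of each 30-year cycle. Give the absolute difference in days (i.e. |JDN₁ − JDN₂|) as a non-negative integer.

First date → JDN 2488486; second date → JDN 2492145.
The interval is |2488486 − 2492145| = 3659 days.

3659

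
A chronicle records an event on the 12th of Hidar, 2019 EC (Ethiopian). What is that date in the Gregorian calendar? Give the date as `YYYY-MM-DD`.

Julian Day Number of the source date = 2461366.
Converting JDN 2461366 to the Gregorian calendar gives 21 November 2026 CE.

2026-11-21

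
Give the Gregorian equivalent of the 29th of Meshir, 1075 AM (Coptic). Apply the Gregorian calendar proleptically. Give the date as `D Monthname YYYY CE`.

3 March 1359 CE

Both dates share Julian Day Number 2217486; in the Gregorian calendar that is 3 March 1359 CE.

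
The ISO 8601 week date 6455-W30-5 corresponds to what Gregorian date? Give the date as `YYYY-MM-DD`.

ISO week 1 of 6455 is the week containing the first Thursday of 6455.
Week 30, day 5 (Friday) lands on 6455-07-30.

6455-07-30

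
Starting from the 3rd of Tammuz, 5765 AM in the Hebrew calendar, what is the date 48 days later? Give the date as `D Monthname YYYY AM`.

Counting 48 days forward from JDN 2453562 reaches JDN 2453610, which is 22 Av 5765 AM.

22 Av 5765 AM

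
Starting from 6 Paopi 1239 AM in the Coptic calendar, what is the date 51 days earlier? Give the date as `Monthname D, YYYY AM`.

Counting 51 days back from JDN 2277244 reaches JDN 2277193, which is Mesori 20, 1238 AM.

Mesori 20, 1238 AM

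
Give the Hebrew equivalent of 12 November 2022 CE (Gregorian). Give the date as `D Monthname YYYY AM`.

18 Cheshvan 5783 AM

Both dates share Julian Day Number 2459896; in the Hebrew calendar that is 18 Cheshvan 5783 AM.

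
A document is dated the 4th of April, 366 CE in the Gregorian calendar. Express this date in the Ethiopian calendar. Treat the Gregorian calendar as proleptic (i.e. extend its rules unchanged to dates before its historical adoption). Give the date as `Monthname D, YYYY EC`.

Miyazya 8, 358 EC

Both dates share Julian Day Number 1854832; in the Ethiopian calendar that is 8 Miyazya 358 EC.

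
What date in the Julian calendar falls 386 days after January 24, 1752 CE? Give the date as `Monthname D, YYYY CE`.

JDN of January 24, 1752 CE = 2360999.
2360999 + 386 = 2361385.
JDN 2361385 in the Julian calendar is February 13, 1753 CE.

February 13, 1753 CE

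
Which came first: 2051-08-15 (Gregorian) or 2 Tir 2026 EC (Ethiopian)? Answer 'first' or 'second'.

Converting both to JDN: 2470399 vs 2463973; the smaller is the second.

second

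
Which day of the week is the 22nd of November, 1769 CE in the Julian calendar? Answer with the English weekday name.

Equivalently 3 December 1769 Gregorian, JDN 2367511.
JDN 2367511 mod 7 = 6, and JDN 0 was a Monday, so this is a Sunday.

Sunday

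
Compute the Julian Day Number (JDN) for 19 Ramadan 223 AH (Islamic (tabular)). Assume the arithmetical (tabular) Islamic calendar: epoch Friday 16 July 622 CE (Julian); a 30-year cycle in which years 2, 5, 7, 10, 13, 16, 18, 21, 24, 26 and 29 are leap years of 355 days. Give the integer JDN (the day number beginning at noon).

In the proleptic Gregorian calendar the same day is 18 August 838.
JDN 2451545 is 1 January 2000 CE (Gregorian); the target day is −424182 days from there, so JDN = 2027363.

2027363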